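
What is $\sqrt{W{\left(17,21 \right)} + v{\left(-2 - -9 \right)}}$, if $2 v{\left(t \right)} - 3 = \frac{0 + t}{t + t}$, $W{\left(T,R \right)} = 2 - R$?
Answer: $\frac{i \sqrt{69}}{2} \approx 4.1533 i$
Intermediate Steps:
$v{\left(t \right)} = \frac{7}{4}$ ($v{\left(t \right)} = \frac{3}{2} + \frac{\left(0 + t\right) \frac{1}{t + t}}{2} = \frac{3}{2} + \frac{t \frac{1}{2 t}}{2} = \frac{3}{2} + \frac{1}{2} \cdot \frac{1}{2} = \frac{3}{2} + \frac{1}{4} = \frac{7}{4}$)
$\sqrt{W{\left(17,21 \right)} + v{\left(-2 - -9 \right)}} = \sqrt{\left(2 - 21\right) + \frac{7}{4}} = \sqrt{-19 + \frac{7}{4}} = \sqrt{- \frac{69}{4}} = \frac{i \sqrt{69}}{2}$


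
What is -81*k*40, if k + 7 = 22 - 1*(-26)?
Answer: -132840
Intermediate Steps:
k = 41 (k = -7 + (22 - 1*(-26)) = -7 + (22 + 26) = -7 + 48 = 41)
-81*k*40 = -81*41*40 = -3321*40 = -132840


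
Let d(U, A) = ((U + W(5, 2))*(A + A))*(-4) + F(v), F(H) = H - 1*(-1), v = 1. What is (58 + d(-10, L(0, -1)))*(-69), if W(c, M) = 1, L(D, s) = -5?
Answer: 20700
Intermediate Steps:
F(H) = 1 + H (F(H) = H + 1 = 1 + H)
d(U, A) = 2 - 8*A*(1 + U) (d(U, A) = ((U + 1)*(A + A))*(-4) + (1 + 1) = ((1 + U)*(2*A))*(-4) + 2 = (2*A*(1 + U))*(-4) + 2 = -8*A*(1 + U) + 2 = 2 - 8*A*(1 + U))
(58 + d(-10, L(0, -1)))*(-69) = (58 + (2 - 8*(-5) - 8*(-5)*(-10)))*(-69) = (58 + (2 + 40 - 400))*(-69) = (58 - 358)*(-69) = -300*(-69) = 20700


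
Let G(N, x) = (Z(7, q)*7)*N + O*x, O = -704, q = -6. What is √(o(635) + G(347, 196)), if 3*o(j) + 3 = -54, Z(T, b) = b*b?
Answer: I*√50559 ≈ 224.85*I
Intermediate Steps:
Z(T, b) = b²
o(j) = -19 (o(j) = -1 + (⅓)*(-54) = -1 - 18 = -19)
G(N, x) = -704*x + 252*N (G(N, x) = ((-6)²*7)*N - 704*x = (36*7)*N - 704*x = 252*N - 704*x = -704*x + 252*N)
√(o(635) + G(347, 196)) = √(-19 + (-704*196 + 252*347)) = √(-19 + (-137984 + 87444)) = √(-19 - 50540) = √(-50559) = I*√50559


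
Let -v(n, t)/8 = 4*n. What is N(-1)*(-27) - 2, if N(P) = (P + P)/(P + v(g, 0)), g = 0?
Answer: -56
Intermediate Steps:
v(n, t) = -32*n
N(P) = 2 (N(P) = (P + P)/(P - 32*0) = (2*P)/(P + 0) = (2*P)/P = 2)
N(-1)*(-27) - 2 = 2*(-27) - 2 = -54 - 2 = -56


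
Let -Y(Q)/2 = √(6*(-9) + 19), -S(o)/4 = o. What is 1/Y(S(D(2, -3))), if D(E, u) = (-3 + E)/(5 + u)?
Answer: I*√35/70 ≈ 0.084515*I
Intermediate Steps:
D(E, u) = (-3 + E)/(5 + u)
S(o) = -4*o
Y(Q) = -2*I*√35 (Y(Q) = -2*√(6*(-9) + 19) = -2*√(-54 + 19) = -2*I*√35)
1/Y(S(D(2, -3))) = 1/(-2*I*√35) = I*√35/70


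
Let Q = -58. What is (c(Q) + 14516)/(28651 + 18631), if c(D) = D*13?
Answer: 6881/23641 ≈ 0.29106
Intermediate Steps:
c(D) = 13*D
(c(Q) + 14516)/(28651 + 18631) = (13*(-58) + 14516)/(28651 + 18631) = (-754 + 14516)/47282 = 13762*(1/47282) = 6881/23641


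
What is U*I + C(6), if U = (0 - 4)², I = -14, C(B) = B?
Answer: -218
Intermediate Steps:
U = 16 (U = (-4)² = 16)
U*I + C(6) = 16*(-14) + 6 = -224 + 6 = -218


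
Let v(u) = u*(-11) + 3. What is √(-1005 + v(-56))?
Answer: I*√386 ≈ 19.647*I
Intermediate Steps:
v(u) = 3 - 11*u (v(u) = -11*u + 3 = 3 - 11*u)
√(-1005 + v(-56)) = √(-1005 + (3 - 11*(-56))) = √(-1005 + (3 + 616)) = √(-1005 + 619) = √(-386) = I*√386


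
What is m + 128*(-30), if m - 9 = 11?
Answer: -3820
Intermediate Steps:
m = 20 (m = 9 + 11 = 20)
m + 128*(-30) = 20 + 128*(-30) = 20 - 3840 = -3820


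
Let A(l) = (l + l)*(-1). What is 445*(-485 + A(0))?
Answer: -215825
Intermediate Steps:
A(l) = -2*l (A(l) = (2*l)*(-1) = -2*l)
445*(-485 + A(0)) = 445*(-485 - 2*0) = 445*(-485 + 0) = 445*(-485) = -215825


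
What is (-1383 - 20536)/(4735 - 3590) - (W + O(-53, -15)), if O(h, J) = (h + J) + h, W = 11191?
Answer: -12697069/1145 ≈ -11089.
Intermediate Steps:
O(h, J) = J + 2*h (O(h, J) = (J + h) + h = J + 2*h)
(-1383 - 20536)/(4735 - 3590) - (W + O(-53, -15)) = (-1383 - 20536)/(4735 - 3590) - (11191 + (-15 + 2*(-53))) = -21919/1145 - (11191 + (-15 - 106)) = -21919*1/1145 - (11191 - 121) = -21919/1145 - 1*11070 = -21919/1145 - 11070 = -12697069/1145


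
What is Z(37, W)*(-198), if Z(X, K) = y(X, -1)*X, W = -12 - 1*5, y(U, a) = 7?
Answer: -51282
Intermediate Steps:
W = -17 (W = -12 - 5 = -17)
Z(X, K) = 7*X
Z(37, W)*(-198) = (7*37)*(-198) = 259*(-198) = -51282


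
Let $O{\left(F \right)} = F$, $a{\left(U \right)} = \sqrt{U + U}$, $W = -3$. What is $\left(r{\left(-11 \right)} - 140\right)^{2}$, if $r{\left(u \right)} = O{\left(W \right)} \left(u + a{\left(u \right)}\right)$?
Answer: $11251 + 642 i \sqrt{22} \approx 11251.0 + 3011.2 i$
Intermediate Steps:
$a{\left(U \right)} = \sqrt{2} \sqrt{U}$ ($a{\left(U \right)} = \sqrt{2 U} = \sqrt{2} \sqrt{U}$)
$r{\left(u \right)} = - 3 u - 3 \sqrt{2} \sqrt{u}$ ($r{\left(u \right)} = - 3 \left(u + \sqrt{2} \sqrt{u}\right) = - 3 u - 3 \sqrt{2} \sqrt{u}$)
$\left(r{\left(-11 \right)} - 140\right)^{2} = \left(\left(\left(-3\right) \left(-11\right) - 3 \sqrt{2} \sqrt{-11}\right) - 140\right)^{2} = \left(\left(33 - 3 \sqrt{2} i \sqrt{11}\right) - 140\right)^{2} = \left(\left(33 - 3 i \sqrt{22}\right) - 140\right)^{2} = \left(-107 - 3 i \sqrt{22}\right)^{2}$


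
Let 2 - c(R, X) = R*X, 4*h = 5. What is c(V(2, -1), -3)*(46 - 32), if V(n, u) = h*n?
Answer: 133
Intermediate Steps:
h = 5/4 (h = (1/4)*5 = 5/4 ≈ 1.2500)
V(n, u) = 5*n/4
c(R, X) = 2 - R*X
c(V(2, -1), -3)*(46 - 32) = (2 - 1*(5/4)*2*(-3))*(46 - 32) = (2 - 1*5/2*(-3))*14 = (2 + 15/2)*14 = (19/2)*14 = 133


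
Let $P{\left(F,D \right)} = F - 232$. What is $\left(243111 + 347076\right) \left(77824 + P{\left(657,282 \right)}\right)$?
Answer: $46181542563$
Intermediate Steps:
$P{\left(F,D \right)} = -232 + F$ ($P{\left(F,D \right)} = F - 232 = -232 + F$)
$\left(243111 + 347076\right) \left(77824 + P{\left(657,282 \right)}\right) = \left(243111 + 347076\right) \left(77824 + \left(-232 + 657\right)\right) = 590187 \left(77824 + 425\right) = 590187 \cdot 78249 = 46181542563$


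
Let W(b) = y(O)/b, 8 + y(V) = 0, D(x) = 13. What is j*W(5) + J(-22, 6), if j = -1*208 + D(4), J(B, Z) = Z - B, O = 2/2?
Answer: 340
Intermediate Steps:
O = 1 (O = 2*(½) = 1)
y(V) = -8 (y(V) = -8 + 0 = -8)
W(b) = -8/b
j = -195 (j = -1*208 + 13 = -208 + 13 = -195)
j*W(5) + J(-22, 6) = -(-1560)/5 + (6 - 1*(-22)) = -(-1560)/5 + (6 + 22) = -195*(-8/5) + 28 = 312 + 28 = 340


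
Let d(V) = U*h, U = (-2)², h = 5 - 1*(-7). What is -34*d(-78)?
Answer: -1632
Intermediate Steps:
h = 12 (h = 5 + 7 = 12)
U = 4
d(V) = 48 (d(V) = 4*12 = 48)
-34*d(-78) = -34*48 = -1632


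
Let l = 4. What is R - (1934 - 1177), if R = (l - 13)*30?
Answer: -1027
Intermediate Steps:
R = -270 (R = (4 - 13)*30 = -9*30 = -270)
R - (1934 - 1177) = -270 - (1934 - 1177) = -270 - 1*757 = -270 - 757 = -1027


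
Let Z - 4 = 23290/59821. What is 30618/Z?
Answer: 915799689/131287 ≈ 6975.6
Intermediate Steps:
Z = 262574/59821 (Z = 4 + 23290/59821 = 262574/59821 ≈ 4.3893)
30618/Z = 30618/(262574/59821) = 30618*(59821/262574) = 915799689/131287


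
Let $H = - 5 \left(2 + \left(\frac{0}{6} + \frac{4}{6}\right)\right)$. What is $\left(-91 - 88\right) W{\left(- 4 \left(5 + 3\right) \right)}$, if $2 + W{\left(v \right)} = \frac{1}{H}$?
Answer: $\frac{14857}{40} \approx 371.42$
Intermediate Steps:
$H = - \frac{40}{3}$ ($H = - 5 \left(2 + \left(0 \cdot \frac{1}{6} + 4 \cdot \frac{1}{6}\right)\right) = - 5 \left(2 + \left(0 + \frac{2}{3}\right)\right) = - 5 \left(2 + \frac{2}{3}\right) = \left(-5\right) \frac{8}{3} = - \frac{40}{3} \approx -13.333$)
$W{\left(v \right)} = - \frac{83}{40}$ ($W{\left(v \right)} = -2 + \frac{1}{- \frac{40}{3}} = -2 - \frac{3}{40} = - \frac{83}{40}$)
$\left(-91 - 88\right) W{\left(- 4 \left(5 + 3\right) \right)} = \left(-91 - 88\right) \left(- \frac{83}{40}\right) = \left(-179\right) \left(- \frac{83}{40}\right) = \frac{14857}{40}$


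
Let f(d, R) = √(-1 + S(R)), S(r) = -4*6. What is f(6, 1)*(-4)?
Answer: -20*I ≈ -20.0*I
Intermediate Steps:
S(r) = -24
f(d, R) = 5*I (f(d, R) = √(-1 - 24) = √(-25) = 5*I)
f(6, 1)*(-4) = (5*I)*(-4) = -20*I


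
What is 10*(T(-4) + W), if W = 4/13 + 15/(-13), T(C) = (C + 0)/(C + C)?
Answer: -45/13 ≈ -3.4615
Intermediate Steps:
T(C) = 1/2 (T(C) = C/((2*C)) = C*(1/(2*C)) = 1/2)
W = -11/13 (W = 4*(1/13) + 15*(-1/13) = 4/13 - 15/13 = -11/13 ≈ -0.84615)
10*(T(-4) + W) = 10*(1/2 - 11/13) = 10*(-9/26) = -45/13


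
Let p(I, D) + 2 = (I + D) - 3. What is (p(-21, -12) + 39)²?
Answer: 1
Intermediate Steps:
p(I, D) = -5 + D + I (p(I, D) = -2 + ((I + D) - 3) = -2 + ((D + I) - 3) = -2 + (-3 + D + I) = -5 + D + I)
(p(-21, -12) + 39)² = ((-5 - 12 - 21) + 39)² = (-38 + 39)² = 1² = 1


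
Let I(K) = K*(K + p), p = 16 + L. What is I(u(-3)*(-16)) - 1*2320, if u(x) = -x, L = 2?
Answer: -880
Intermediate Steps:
p = 18 (p = 16 + 2 = 18)
I(K) = K*(18 + K) (I(K) = K*(K + 18) = K*(18 + K))
I(u(-3)*(-16)) - 1*2320 = (-1*(-3)*(-16))*(18 - 1*(-3)*(-16)) - 1*2320 = (3*(-16))*(18 + 3*(-16)) - 2320 = -48*(18 - 48) - 2320 = -48*(-30) - 2320 = 1440 - 2320 = -880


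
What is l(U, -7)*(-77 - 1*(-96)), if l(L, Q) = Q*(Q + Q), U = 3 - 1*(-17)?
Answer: 1862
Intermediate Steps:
U = 20 (U = 3 + 17 = 20)
l(L, Q) = 2*Q**2 (l(L, Q) = Q*(2*Q) = 2*Q**2)
l(U, -7)*(-77 - 1*(-96)) = (2*(-7)**2)*(-77 - 1*(-96)) = (2*49)*(-77 + 96) = 98*19 = 1862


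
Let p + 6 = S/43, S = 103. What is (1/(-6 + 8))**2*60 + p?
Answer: 490/43 ≈ 11.395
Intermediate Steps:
p = -155/43 (p = -6 + 103/43 = -155/43 ≈ -3.6047)
(1/(-6 + 8))**2*60 + p = (1/(-6 + 8))**2*60 - 155/43 = (1/2)**2*60 - 155/43 = (1/4)*60 - 155/43 = 15 - 155/43 = 490/43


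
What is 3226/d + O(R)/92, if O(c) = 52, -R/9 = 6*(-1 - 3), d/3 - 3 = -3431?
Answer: 29747/118266 ≈ 0.25153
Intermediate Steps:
d = -10284 (d = 9 + 3*(-3431) = 9 - 10293 = -10284)
R = 216 (R = -54*(-1 - 3) = -54*(-4) = -9*(-24) = 216)
3226/d + O(R)/92 = 3226/(-10284) + 52/92 = 3226*(-1/10284) + 52*(1/92) = -1613/5142 + 13/23 = 29747/118266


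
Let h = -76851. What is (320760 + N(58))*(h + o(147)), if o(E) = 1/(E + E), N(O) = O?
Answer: -3624311904937/147 ≈ -2.4655e+10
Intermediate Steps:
o(E) = 1/(2*E)
(320760 + N(58))*(h + o(147)) = (320760 + 58)*(-76851 + (½)/147) = 320818*(-76851 + (½)*(1/147)) = 320818*(-76851 + 1/294) = 320818*(-22594193/294) = -3624311904937/147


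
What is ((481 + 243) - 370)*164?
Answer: 58056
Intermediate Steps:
((481 + 243) - 370)*164 = (724 - 370)*164 = 354*164 = 58056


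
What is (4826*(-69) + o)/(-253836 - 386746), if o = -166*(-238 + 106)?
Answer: 155541/320291 ≈ 0.48562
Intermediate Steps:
o = 21912 (o = -166*(-132) = 21912)
(4826*(-69) + o)/(-253836 - 386746) = (4826*(-69) + 21912)/(-253836 - 386746) = (-332994 + 21912)/(-640582) = -311082*(-1/640582) = 155541/320291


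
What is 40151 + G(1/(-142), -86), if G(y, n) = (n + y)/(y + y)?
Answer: 92515/2 ≈ 46258.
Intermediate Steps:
G(y, n) = (n + y)/(2*y) (G(y, n) = (n + y)/((2*y)) = (n + y)*(1/(2*y)) = (n + y)/(2*y))
40151 + G(1/(-142), -86) = 40151 + (-86 + 1/(-142))/(2*(1/(-142))) = 40151 + (-86 - 1/142)/(2*(-1/142)) = 40151 + (½)*(-142)*(-12213/142) = 40151 + 12213/2 = 92515/2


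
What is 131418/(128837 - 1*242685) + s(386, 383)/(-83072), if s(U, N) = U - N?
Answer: -194955315/168885376 ≈ -1.1544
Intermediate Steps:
131418/(128837 - 1*242685) + s(386, 383)/(-83072) = 131418/(128837 - 1*242685) + (386 - 1*383)/(-83072) = 131418/(128837 - 242685) + (386 - 383)*(-1/83072) = 131418/(-113848) + 3*(-1/83072) = 131418*(-1/113848) - 3/83072 = -9387/8132 - 3/83072 = -194955315/168885376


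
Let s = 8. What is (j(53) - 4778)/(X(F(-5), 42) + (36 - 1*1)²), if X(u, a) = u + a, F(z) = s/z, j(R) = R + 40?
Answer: -23425/6327 ≈ -3.7024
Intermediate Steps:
j(R) = 40 + R
F(z) = 8/z
X(u, a) = a + u
(j(53) - 4778)/(X(F(-5), 42) + (36 - 1*1)²) = ((40 + 53) - 4778)/((42 + 8/(-5)) + (36 - 1*1)²) = (93 - 4778)/((42 + 8*(-⅕)) + (36 - 1)²) = -4685/((42 - 8/5) + 35²) = -4685/(202/5 + 1225) = -4685/6327/5 = -4685*5/6327 = -23425/6327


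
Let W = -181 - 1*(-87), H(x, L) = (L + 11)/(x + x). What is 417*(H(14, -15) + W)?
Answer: -274803/7 ≈ -39258.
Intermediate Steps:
H(x, L) = (11 + L)/(2*x) (H(x, L) = (11 + L)/((2*x)) = (11 + L)*(1/(2*x)) = (11 + L)/(2*x))
W = -94 (W = -181 + 87 = -94)
417*(H(14, -15) + W) = 417*((½)*(11 - 15)/14 - 94) = 417*((½)*(1/14)*(-4) - 94) = 417*(-⅐ - 94) = 417*(-659/7) = -274803/7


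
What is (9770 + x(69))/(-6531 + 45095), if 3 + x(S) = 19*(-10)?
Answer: 9577/38564 ≈ 0.24834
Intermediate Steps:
x(S) = -193 (x(S) = -3 + 19*(-10) = -3 - 190 = -193)
(9770 + x(69))/(-6531 + 45095) = (9770 - 193)/(-6531 + 45095) = 9577/38564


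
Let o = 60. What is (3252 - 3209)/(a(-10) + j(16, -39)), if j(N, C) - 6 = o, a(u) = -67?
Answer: -43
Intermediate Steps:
j(N, C) = 66 (j(N, C) = 6 + 60 = 66)
(3252 - 3209)/(a(-10) + j(16, -39)) = (3252 - 3209)/(-67 + 66) = 43/(-1) = 43*(-1) = -43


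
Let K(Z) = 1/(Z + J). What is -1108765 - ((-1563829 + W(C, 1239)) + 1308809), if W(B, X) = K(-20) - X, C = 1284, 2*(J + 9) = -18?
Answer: -32395227/38 ≈ -8.5251e+5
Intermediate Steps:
J = -18 (J = -9 + (½)*(-18) = -9 - 9 = -18)
K(Z) = 1/(-18 + Z) (K(Z) = 1/(Z - 18) = 1/(-18 + Z))
W(B, X) = -1/38 - X (W(B, X) = 1/(-18 - 20) - X = 1/(-38) - X = -1/38 - X)
-1108765 - ((-1563829 + W(C, 1239)) + 1308809) = -1108765 - ((-1563829 + (-1/38 - 1*1239)) + 1308809) = -1108765 - ((-1563829 + (-1/38 - 1239)) + 1308809) = -1108765 - ((-1563829 - 47083/38) + 1308809) = -1108765 - (-59472585/38 + 1308809) = -1108765 - 1*(-9737843/38) = -1108765 + 9737843/38 = -32395227/38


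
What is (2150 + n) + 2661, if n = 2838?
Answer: 7649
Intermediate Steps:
(2150 + n) + 2661 = (2150 + 2838) + 2661 = 4988 + 2661 = 7649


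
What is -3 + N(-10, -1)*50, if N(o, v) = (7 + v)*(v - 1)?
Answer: -603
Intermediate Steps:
N(o, v) = (-1 + v)*(7 + v) (N(o, v) = (7 + v)*(-1 + v) = (-1 + v)*(7 + v))
-3 + N(-10, -1)*50 = -3 + (-7 + (-1)² + 6*(-1))*50 = -3 + (-7 + 1 - 6)*50 = -3 - 12*50 = -3 - 600 = -603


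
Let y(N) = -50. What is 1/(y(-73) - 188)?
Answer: -1/238 ≈ -0.0042017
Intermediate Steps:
1/(y(-73) - 188) = 1/(-50 - 188) = 1/(-238) = -1/238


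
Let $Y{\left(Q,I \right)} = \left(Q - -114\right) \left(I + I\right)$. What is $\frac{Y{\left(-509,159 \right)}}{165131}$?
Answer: $- \frac{125610}{165131} \approx -0.76067$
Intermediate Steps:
$Y{\left(Q,I \right)} = 2 I \left(114 + Q\right)$ ($Y{\left(Q,I \right)} = \left(Q + 114\right) 2 I = \left(114 + Q\right) 2 I = 2 I \left(114 + Q\right)$)
$\frac{Y{\left(-509,159 \right)}}{165131} = \frac{2 \cdot 159 \left(114 - 509\right)}{165131} = 2 \cdot 159 \left(-395\right) \frac{1}{165131} = \left(-125610\right) \frac{1}{165131} = - \frac{125610}{165131}$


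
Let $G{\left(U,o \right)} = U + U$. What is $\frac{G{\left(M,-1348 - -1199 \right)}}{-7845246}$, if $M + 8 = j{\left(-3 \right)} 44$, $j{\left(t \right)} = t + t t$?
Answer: $- \frac{256}{3922623} \approx -6.5262 \cdot 10^{-5}$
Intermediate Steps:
$j{\left(t \right)} = t + t^{2}$
$M = 256$ ($M = -8 + - 3 \left(1 - 3\right) 44 = -8 + \left(-3\right) \left(-2\right) 44 = -8 + 6 \cdot 44 = -8 + 264 = 256$)
$G{\left(U,o \right)} = 2 U$
$\frac{G{\left(M,-1348 - -1199 \right)}}{-7845246} = \frac{2 \cdot 256}{-7845246} = 512 \left(- \frac{1}{7845246}\right) = - \frac{256}{3922623}$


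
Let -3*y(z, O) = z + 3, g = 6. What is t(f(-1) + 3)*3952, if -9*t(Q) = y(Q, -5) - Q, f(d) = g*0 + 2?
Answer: 90896/27 ≈ 3366.5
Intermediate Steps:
f(d) = 2 (f(d) = 6*0 + 2 = 0 + 2 = 2)
y(z, O) = -1 - z/3 (y(z, O) = -(z + 3)/3 = -(3 + z)/3 = -1 - z/3)
t(Q) = ⅑ + 4*Q/27 (t(Q) = -((-1 - Q/3) - Q)/9 = -(-1 - 4*Q/3)/9 = ⅑ + 4*Q/27)
t(f(-1) + 3)*3952 = (⅑ + 4*(2 + 3)/27)*3952 = (⅑ + (4/27)*5)*3952 = (⅑ + 20/27)*3952 = (23/27)*3952 = 90896/27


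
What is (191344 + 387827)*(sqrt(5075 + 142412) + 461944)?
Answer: 267544568424 + 579171*sqrt(147487) ≈ 2.6777e+11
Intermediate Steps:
(191344 + 387827)*(sqrt(5075 + 142412) + 461944) = 579171*(sqrt(147487) + 461944) = 579171*(461944 + sqrt(147487)) = 267544568424 + 579171*sqrt(147487)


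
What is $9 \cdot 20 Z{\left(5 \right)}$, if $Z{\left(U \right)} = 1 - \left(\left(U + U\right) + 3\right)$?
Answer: $-2160$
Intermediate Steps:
$Z{\left(U \right)} = -2 - 2 U$ ($Z{\left(U \right)} = 1 - \left(2 U + 3\right) = 1 - \left(3 + 2 U\right) = -2 - 2 U$)
$9 \cdot 20 Z{\left(5 \right)} = 9 \cdot 20 \left(-2 - 10\right) = 180 \left(-2 - 10\right) = 180 \left(-12\right) = -2160$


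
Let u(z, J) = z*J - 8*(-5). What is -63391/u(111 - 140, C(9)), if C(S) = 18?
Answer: 63391/482 ≈ 131.52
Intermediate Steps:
u(z, J) = 40 + J*z (u(z, J) = J*z + 40 = 40 + J*z)
-63391/u(111 - 140, C(9)) = -63391/(40 + 18*(111 - 140)) = -63391/(40 + 18*(-29)) = -63391/(40 - 522) = -63391/(-482) = -63391*(-1/482) = 63391/482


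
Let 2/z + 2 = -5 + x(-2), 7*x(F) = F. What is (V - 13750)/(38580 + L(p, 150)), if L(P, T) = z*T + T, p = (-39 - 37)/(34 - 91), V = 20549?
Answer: 115583/657710 ≈ 0.17574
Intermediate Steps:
x(F) = F/7
z = -14/51 (z = 2/(-2 + (-5 + (⅐)*(-2))) = 2/(-2 + (-5 - 2/7)) = 2/(-2 - 37/7) = 2/(-51/7) = 2*(-7/51) = -14/51 ≈ -0.27451)
p = 4/3 (p = -76/(-57) = -76*(-1/57) = 4/3 ≈ 1.3333)
L(P, T) = 37*T/51 (L(P, T) = -14*T/51 + T = 37*T/51)
(V - 13750)/(38580 + L(p, 150)) = (20549 - 13750)/(38580 + (37/51)*150) = 6799/(38580 + 1850/17) = 6799/(657710/17) = 6799*(17/657710) = 115583/657710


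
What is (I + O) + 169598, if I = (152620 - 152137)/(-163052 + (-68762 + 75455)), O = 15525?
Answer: 4135092382/22337 ≈ 1.8512e+5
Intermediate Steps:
I = -69/22337 (I = 483/(-163052 + 6693) = 483/(-156359) = 483*(-1/156359) = -69/22337 ≈ -0.0030890)
(I + O) + 169598 = (-69/22337 + 15525) + 169598 = 346781856/22337 + 169598 = 4135092382/22337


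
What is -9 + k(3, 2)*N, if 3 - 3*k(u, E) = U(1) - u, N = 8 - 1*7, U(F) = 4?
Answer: -25/3 ≈ -8.3333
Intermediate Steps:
N = 1 (N = 8 - 7 = 1)
k(u, E) = -⅓ + u/3 (k(u, E) = 1 - (4 - u)/3 = 1 + (-4/3 + u/3) = -⅓ + u/3)
-9 + k(3, 2)*N = -9 + (-⅓ + (⅓)*3)*1 = -9 + (-⅓ + 1)*1 = -9 + (⅔)*1 = -9 + ⅔ = -25/3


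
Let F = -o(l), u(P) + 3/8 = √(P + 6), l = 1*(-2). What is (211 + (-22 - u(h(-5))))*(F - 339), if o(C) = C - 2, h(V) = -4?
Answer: -507525/8 + 335*√2 ≈ -62967.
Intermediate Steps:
l = -2
o(C) = -2 + C
u(P) = -3/8 + √(6 + P) (u(P) = -3/8 + √(P + 6) = -3/8 + √(6 + P))
F = 4 (F = -(-2 - 2) = -1*(-4) = 4)
(211 + (-22 - u(h(-5))))*(F - 339) = (211 + (-22 - (-3/8 + √(6 - 4))))*(4 - 339) = (211 + (-22 - (-3/8 + √2)))*(-335) = (211 + (-22 + (3/8 - √2)))*(-335) = (211 + (-173/8 - √2))*(-335) = (1515/8 - √2)*(-335) = -507525/8 + 335*√2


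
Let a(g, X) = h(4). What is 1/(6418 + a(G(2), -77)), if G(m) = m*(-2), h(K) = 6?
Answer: 1/6424 ≈ 0.00015567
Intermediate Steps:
G(m) = -2*m
a(g, X) = 6
1/(6418 + a(G(2), -77)) = 1/(6418 + 6) = 1/6424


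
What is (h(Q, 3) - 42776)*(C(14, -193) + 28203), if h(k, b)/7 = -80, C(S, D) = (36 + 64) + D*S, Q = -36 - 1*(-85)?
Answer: -1109444936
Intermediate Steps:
Q = 49 (Q = -36 + 85 = 49)
C(S, D) = 100 + D*S
h(k, b) = -560 (h(k, b) = 7*(-80) = -560)
(h(Q, 3) - 42776)*(C(14, -193) + 28203) = (-560 - 42776)*((100 - 193*14) + 28203) = -43336*((100 - 2702) + 28203) = -43336*(-2602 + 28203) = -43336*25601 = -1109444936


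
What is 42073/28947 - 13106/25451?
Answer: 691420541/736730097 ≈ 0.93850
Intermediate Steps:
42073/28947 - 13106/25451 = 691420541/736730097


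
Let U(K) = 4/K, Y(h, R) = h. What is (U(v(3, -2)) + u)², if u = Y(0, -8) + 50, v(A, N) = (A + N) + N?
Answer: 2116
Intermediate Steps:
v(A, N) = A + 2*N
u = 50 (u = 0 + 50 = 50)
(U(v(3, -2)) + u)² = (4/(3 + 2*(-2)) + 50)² = (4/(3 - 4) + 50)² = (4/(-1) + 50)² = (4*(-1) + 50)² = (-4 + 50)² = 46² = 2116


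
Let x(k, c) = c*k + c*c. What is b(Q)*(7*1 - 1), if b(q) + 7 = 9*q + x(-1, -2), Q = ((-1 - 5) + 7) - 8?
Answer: -384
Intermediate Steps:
x(k, c) = c² + c*k (x(k, c) = c*k + c² = c² + c*k)
Q = -7 (Q = (-6 + 7) - 8 = 1 - 8 = -7)
b(q) = -1 + 9*q (b(q) = -7 + (9*q - 2*(-2 - 1)) = -7 + (9*q - 2*(-3)) = -7 + (9*q + 6) = -7 + (6 + 9*q) = -1 + 9*q)
b(Q)*(7*1 - 1) = (-1 + 9*(-7))*(7*1 - 1) = (-1 - 63)*(7 - 1) = -64*6 = -384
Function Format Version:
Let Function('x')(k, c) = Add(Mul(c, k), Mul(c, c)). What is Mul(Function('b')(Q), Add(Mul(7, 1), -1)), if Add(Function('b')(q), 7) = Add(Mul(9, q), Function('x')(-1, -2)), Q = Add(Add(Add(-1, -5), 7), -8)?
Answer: -384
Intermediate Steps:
Function('x')(k, c) = Add(Pow(c, 2), Mul(c, k)) (Function('x')(k, c) = Add(Mul(c, k), Pow(c, 2)) = Add(Pow(c, 2), Mul(c, k)))
Q = -7 (Q = Add(Add(-6, 7), -8) = Add(1, -8) = -7)
Function('b')(q) = Add(-1, Mul(9, q)) (Function('b')(q) = Add(-7, Add(Mul(9, q), Mul(-2, Add(-2, -1)))) = Add(-7, Add(Mul(9, q), Mul(-2, -3))) = Add(-7, Add(Mul(9, q), 6)) = Add(-7, Add(6, Mul(9, q))) = Add(-1, Mul(9, q)))
Mul(Function('b')(Q), Add(Mul(7, 1), -1)) = Mul(Add(-1, Mul(9, -7)), Add(Mul(7, 1), -1)) = Mul(Add(-1, -63), Add(7, -1)) = Mul(-64, 6) = -384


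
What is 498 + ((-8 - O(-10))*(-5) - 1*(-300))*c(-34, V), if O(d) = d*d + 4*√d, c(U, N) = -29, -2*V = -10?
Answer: -23862 - 580*I*√10 ≈ -23862.0 - 1834.1*I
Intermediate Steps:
V = 5 (V = -½*(-10) = 5)
O(d) = d² + 4*√d
498 + ((-8 - O(-10))*(-5) - 1*(-300))*c(-34, V) = 498 + ((-8 - ((-10)² + 4*√(-10)))*(-5) - 1*(-300))*(-29) = 498 + ((-8 - (100 + 4*(I*√10)))*(-5) + 300)*(-29) = 498 + ((-8 - (100 + 4*I*√10))*(-5) + 300)*(-29) = 498 + ((-8 + (-100 - 4*I*√10))*(-5) + 300)*(-29) = 498 + ((-108 - 4*I*√10)*(-5) + 300)*(-29) = 498 + ((540 + 20*I*√10) + 300)*(-29) = 498 + (840 + 20*I*√10)*(-29) = 498 + (-24360 - 580*I*√10) = -23862 - 580*I*√10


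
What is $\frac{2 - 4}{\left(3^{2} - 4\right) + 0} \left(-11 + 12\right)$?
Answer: $- \frac{2}{5} \approx -0.4$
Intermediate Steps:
$\frac{2 - 4}{\left(3^{2} - 4\right) + 0} \left(-11 + 12\right) = - \frac{2}{\left(9 - 4\right) + 0} \cdot 1 = - \frac{2}{5 + 0} \cdot 1 = - \frac{2}{5} \cdot 1 = \left(-2\right) \frac{1}{5} \cdot 1 = \left(- \frac{2}{5}\right) 1 = - \frac{2}{5}$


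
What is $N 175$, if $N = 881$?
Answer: $154175$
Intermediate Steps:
$N 175 = 881 \cdot 175 = 154175$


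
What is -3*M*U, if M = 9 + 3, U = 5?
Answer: -180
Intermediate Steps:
M = 12
-3*M*U = -3*12*5 = -36*5 = -1*180 = -180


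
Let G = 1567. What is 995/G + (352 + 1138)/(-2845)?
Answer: 99189/891623 ≈ 0.11125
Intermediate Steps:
995/G + (352 + 1138)/(-2845) = 995/1567 + (352 + 1138)/(-2845) = 995*(1/1567) + 1490*(-1/2845) = 995/1567 - 298/569 = 99189/891623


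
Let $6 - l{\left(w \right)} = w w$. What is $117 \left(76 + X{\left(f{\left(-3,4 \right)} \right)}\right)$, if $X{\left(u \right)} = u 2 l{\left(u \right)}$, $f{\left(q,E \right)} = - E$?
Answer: $18252$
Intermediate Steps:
$l{\left(w \right)} = 6 - w^{2}$ ($l{\left(w \right)} = 6 - w w = 6 - w^{2}$)
$X{\left(u \right)} = 2 u \left(6 - u^{2}\right)$ ($X{\left(u \right)} = u 2 \left(6 - u^{2}\right) = 2 u \left(6 - u^{2}\right)$)
$117 \left(76 + X{\left(f{\left(-3,4 \right)} \right)}\right) = 117 \left(76 + 2 \left(\left(-1\right) 4\right) \left(6 - \left(\left(-1\right) 4\right)^{2}\right)\right) = 117 \left(76 + 2 \left(-4\right) \left(6 - \left(-4\right)^{2}\right)\right) = 117 \left(76 + 2 \left(-4\right) \left(6 - 16\right)\right) = 117 \left(76 + 2 \left(-4\right) \left(-10\right)\right) = 117 \left(76 + 80\right) = 117 \cdot 156 = 18252$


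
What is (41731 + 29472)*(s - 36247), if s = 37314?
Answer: 75973601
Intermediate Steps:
(41731 + 29472)*(s - 36247) = (41731 + 29472)*(37314 - 36247) = 71203*1067 = 75973601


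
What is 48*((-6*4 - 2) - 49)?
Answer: -3600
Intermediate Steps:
48*((-6*4 - 2) - 49) = 48*((-24 - 2) - 49) = 48*(-26 - 49) = 48*(-75) = -3600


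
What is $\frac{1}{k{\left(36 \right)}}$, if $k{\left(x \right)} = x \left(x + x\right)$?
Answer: $\frac{1}{2592} \approx 0.0003858$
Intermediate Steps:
$k{\left(x \right)} = 2 x^{2}$ ($k{\left(x \right)} = x 2 x = 2 x^{2}$)
$\frac{1}{k{\left(36 \right)}} = \frac{1}{2 \cdot 36^{2}} = \frac{1}{2 \cdot 1296} = \frac{1}{2592}$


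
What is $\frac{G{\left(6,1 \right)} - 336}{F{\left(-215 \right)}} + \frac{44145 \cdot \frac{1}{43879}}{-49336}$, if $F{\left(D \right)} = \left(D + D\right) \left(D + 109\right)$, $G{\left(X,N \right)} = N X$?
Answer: $- \frac{35820043131}{4933611889976} \approx -0.0072604$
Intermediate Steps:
$F{\left(D \right)} = 2 D \left(109 + D\right)$
$\frac{G{\left(6,1 \right)} - 336}{F{\left(-215 \right)}} + \frac{44145 \cdot \frac{1}{43879}}{-49336} = \frac{1 \cdot 6 - 336}{2 \left(-215\right) \left(109 - 215\right)} + \frac{44145 \cdot \frac{1}{43879}}{-49336} = \frac{6 - 336}{2 \left(-215\right) \left(-106\right)} + 44145 \cdot \frac{1}{43879} \left(- \frac{1}{49336}\right) = - \frac{330}{45580} + \frac{44145}{43879} \left(- \frac{1}{49336}\right) = \left(-330\right) \frac{1}{45580} - \frac{44145}{2164814344} = - \frac{33}{4558} - \frac{44145}{2164814344} = - \frac{35820043131}{4933611889976}$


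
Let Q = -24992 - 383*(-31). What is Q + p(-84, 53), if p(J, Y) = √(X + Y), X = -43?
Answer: -13119 + √10 ≈ -13116.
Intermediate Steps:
p(J, Y) = √(-43 + Y)
Q = -13119 (Q = -24992 + 11873 = -13119)
Q + p(-84, 53) = -13119 + √(-43 + 53) = -13119 + √10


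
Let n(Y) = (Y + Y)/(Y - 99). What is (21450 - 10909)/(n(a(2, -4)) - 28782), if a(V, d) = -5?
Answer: -548132/1496659 ≈ -0.36624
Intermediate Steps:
n(Y) = 2*Y/(-99 + Y) (n(Y) = (2*Y)/(-99 + Y) = 2*Y/(-99 + Y))
(21450 - 10909)/(n(a(2, -4)) - 28782) = (21450 - 10909)/(2*(-5)/(-99 - 5) - 28782) = 10541/(2*(-5)/(-104) - 28782) = 10541/(2*(-5)*(-1/104) - 28782) = 10541/(5/52 - 28782) = 10541/(-1496659/52) = 10541*(-52/1496659) = -548132/1496659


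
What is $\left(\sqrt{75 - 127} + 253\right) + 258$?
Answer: $511 + 2 i \sqrt{13} \approx 511.0 + 7.2111 i$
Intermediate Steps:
$\left(\sqrt{75 - 127} + 253\right) + 258 = \left(\sqrt{-52} + 253\right) + 258 = \left(2 i \sqrt{13} + 253\right) + 258 = \left(253 + 2 i \sqrt{13}\right) + 258 = 511 + 2 i \sqrt{13}$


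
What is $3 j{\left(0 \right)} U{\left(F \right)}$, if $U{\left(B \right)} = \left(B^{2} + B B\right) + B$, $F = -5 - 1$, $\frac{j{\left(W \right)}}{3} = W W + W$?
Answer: $0$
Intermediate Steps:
$j{\left(W \right)} = 3 W + 3 W^{2}$ ($j{\left(W \right)} = 3 \left(W W + W\right) = 3 \left(W^{2} + W\right) = 3 \left(W + W^{2}\right) = 3 W + 3 W^{2}$)
$F = -6$
$U{\left(B \right)} = B + 2 B^{2}$ ($U{\left(B \right)} = \left(B^{2} + B^{2}\right) + B = 2 B^{2} + B = B + 2 B^{2}$)
$3 j{\left(0 \right)} U{\left(F \right)} = 3 \cdot 3 \cdot 0 \left(1 + 0\right) \left(- 6 \left(1 + 2 \left(-6\right)\right)\right) = 3 \cdot 3 \cdot 0 \cdot 1 \left(- 6 \left(1 - 12\right)\right) = 3 \cdot 0 \left(\left(-6\right) \left(-11\right)\right) = 0 \cdot 66 = 0$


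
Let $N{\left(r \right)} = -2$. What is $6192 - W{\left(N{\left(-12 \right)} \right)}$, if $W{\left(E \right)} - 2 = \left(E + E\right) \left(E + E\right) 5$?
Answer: $6110$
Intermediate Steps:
$W{\left(E \right)} = 2 + 20 E^{2}$ ($W{\left(E \right)} = 2 + \left(E + E\right) \left(E + E\right) 5 = 2 + 2 E 2 E 5 = 2 + 4 E^{2} \cdot 5 = 2 + 20 E^{2}$)
$6192 - W{\left(N{\left(-12 \right)} \right)} = 6192 - \left(2 + 20 \left(-2\right)^{2}\right) = 6192 - \left(2 + 20 \cdot 4\right) = 6192 - \left(2 + 80\right) = 6192 - 82 = 6110$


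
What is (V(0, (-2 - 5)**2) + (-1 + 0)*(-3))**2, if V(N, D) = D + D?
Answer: 10201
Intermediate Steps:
V(N, D) = 2*D
(V(0, (-2 - 5)**2) + (-1 + 0)*(-3))**2 = (2*(-2 - 5)**2 + (-1 + 0)*(-3))**2 = (2*(-7)**2 - 1*(-3))**2 = (2*49 + 3)**2 = (98 + 3)**2 = 101**2 = 10201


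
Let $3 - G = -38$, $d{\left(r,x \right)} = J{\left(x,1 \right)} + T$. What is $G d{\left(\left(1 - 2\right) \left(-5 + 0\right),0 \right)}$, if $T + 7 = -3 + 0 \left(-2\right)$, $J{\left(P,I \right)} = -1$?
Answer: $-451$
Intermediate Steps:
$T = -10$ ($T = -7 + \left(-3 + 0 \left(-2\right)\right) = -7 + \left(-3 + 0\right) = -7 - 3 = -10$)
$d{\left(r,x \right)} = -11$ ($d{\left(r,x \right)} = -1 - 10 = -11$)
$G = 41$ ($G = 3 - -38 = 3 + 38 = 41$)
$G d{\left(\left(1 - 2\right) \left(-5 + 0\right),0 \right)} = 41 \left(-11\right) = -451$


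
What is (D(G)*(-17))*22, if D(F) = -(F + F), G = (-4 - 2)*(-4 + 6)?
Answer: -8976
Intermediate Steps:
G = -12 (G = -6*2 = -12)
D(F) = -2*F
(D(G)*(-17))*22 = (-2*(-12)*(-17))*22 = (24*(-17))*22 = -408*22 = -8976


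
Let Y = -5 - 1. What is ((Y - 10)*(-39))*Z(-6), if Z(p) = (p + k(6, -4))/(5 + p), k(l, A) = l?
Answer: 0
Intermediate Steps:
Y = -6
Z(p) = (6 + p)/(5 + p) (Z(p) = (p + 6)/(5 + p) = (6 + p)/(5 + p))
((Y - 10)*(-39))*Z(-6) = ((-6 - 10)*(-39))*((6 - 6)/(5 - 6)) = (-16*(-39))*(0/(-1)) = 624*(-1*0) = 624*0 = 0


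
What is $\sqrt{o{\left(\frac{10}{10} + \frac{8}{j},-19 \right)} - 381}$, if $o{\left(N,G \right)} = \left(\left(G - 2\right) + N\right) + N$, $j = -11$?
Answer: $\frac{8 i \sqrt{759}}{11} \approx 20.036 i$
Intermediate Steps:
$o{\left(N,G \right)} = -2 + G + 2 N$ ($o{\left(N,G \right)} = \left(\left(-2 + G\right) + N\right) + N = \left(-2 + G + N\right) + N = -2 + G + 2 N$)
$\sqrt{o{\left(\frac{10}{10} + \frac{8}{j},-19 \right)} - 381} = \sqrt{\left(-2 - 19 + 2 \left(\frac{10}{10} + \frac{8}{-11}\right)\right) - 381} = \sqrt{\left(-2 - 19 + 2 \left(10 \cdot \frac{1}{10} + 8 \left(- \frac{1}{11}\right)\right)\right) - 381} = \sqrt{\left(-2 - 19 + 2 \left(1 - \frac{8}{11}\right)\right) - 381} = \sqrt{\left(-2 - 19 + 2 \cdot \frac{3}{11}\right) - 381} = \sqrt{\left(-2 - 19 + \frac{6}{11}\right) - 381} = \sqrt{- \frac{225}{11} - 381} = \sqrt{- \frac{4416}{11}} = \frac{8 i \sqrt{759}}{11}$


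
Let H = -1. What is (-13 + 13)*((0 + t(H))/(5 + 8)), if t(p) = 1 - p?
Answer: 0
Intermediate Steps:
(-13 + 13)*((0 + t(H))/(5 + 8)) = (-13 + 13)*((0 + (1 - 1*(-1)))/(5 + 8)) = 0*((0 + (1 + 1))/13) = 0*((0 + 2)*(1/13)) = 0*(2*(1/13)) = 0*(2/13) = 0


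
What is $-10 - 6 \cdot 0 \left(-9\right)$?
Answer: $-10$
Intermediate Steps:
$-10 - 6 \cdot 0 \left(-9\right) = -10 - 0 = -10 + 0 = -10$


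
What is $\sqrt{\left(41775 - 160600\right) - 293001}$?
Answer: $i \sqrt{411826} \approx 641.74 i$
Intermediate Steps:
$\sqrt{\left(41775 - 160600\right) - 293001} = \sqrt{-118825 - 293001} = \sqrt{-411826} = i \sqrt{411826}$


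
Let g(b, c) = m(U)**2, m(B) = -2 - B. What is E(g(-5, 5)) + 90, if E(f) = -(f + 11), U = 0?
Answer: 75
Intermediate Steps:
g(b, c) = 4 (g(b, c) = (-2 - 1*0)**2 = (-2 + 0)**2 = (-2)**2 = 4)
E(f) = -11 - f (E(f) = -(11 + f) = -11 - f)
E(g(-5, 5)) + 90 = (-11 - 1*4) + 90 = (-11 - 4) + 90 = -15 + 90 = 75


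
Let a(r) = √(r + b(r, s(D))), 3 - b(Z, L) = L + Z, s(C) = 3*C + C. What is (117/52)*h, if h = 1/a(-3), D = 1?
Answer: -9*I/4 ≈ -2.25*I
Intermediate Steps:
s(C) = 4*C
b(Z, L) = 3 - L - Z (b(Z, L) = 3 - (L + Z) = 3 + (-L - Z) = 3 - L - Z)
a(r) = I (a(r) = √(r + (3 - 4 - r)) = √(r + (-1 - r)) = √(-1) = I)
h = -I (h = 1/I = -I ≈ -1.0*I)
(117/52)*h = (117/52)*(-I) = (117*(1/52))*(-I) = 9*(-I)/4 = -9*I/4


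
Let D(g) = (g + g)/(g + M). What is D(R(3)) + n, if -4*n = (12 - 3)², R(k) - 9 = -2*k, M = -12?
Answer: -251/12 ≈ -20.917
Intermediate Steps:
R(k) = 9 - 2*k
n = -81/4 (n = -(12 - 3)²/4 = -¼*9² = -¼*81 = -81/4 ≈ -20.250)
D(g) = 2*g/(-12 + g) (D(g) = (g + g)/(g - 12) = (2*g)/(-12 + g) = 2*g/(-12 + g))
D(R(3)) + n = 2*(9 - 2*3)/(-12 + (9 - 2*3)) - 81/4 = 2*(9 - 6)/(-12 + (9 - 6)) - 81/4 = 2*3/(-12 + 3) - 81/4 = 2*3/(-9) - 81/4 = 2*3*(-⅑) - 81/4 = -⅔ - 81/4 = -251/12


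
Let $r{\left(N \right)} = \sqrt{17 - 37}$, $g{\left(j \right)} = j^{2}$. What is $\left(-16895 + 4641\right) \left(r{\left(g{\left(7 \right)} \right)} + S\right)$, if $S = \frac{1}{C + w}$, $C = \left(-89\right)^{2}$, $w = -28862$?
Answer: $\frac{12254}{20941} - 24508 i \sqrt{5} \approx 0.58517 - 54802.0 i$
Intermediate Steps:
$C = 7921$
$r{\left(N \right)} = 2 i \sqrt{5}$ ($r{\left(N \right)} = \sqrt{-20} = 2 i \sqrt{5}$)
$S = - \frac{1}{20941}$ ($S = \frac{1}{7921 - 28862} = \frac{1}{-20941} = - \frac{1}{20941} \approx -4.7753 \cdot 10^{-5}$)
$\left(-16895 + 4641\right) \left(r{\left(g{\left(7 \right)} \right)} + S\right) = \left(-16895 + 4641\right) \left(2 i \sqrt{5} - \frac{1}{20941}\right) = - 12254 \left(- \frac{1}{20941} + 2 i \sqrt{5}\right) = \frac{12254}{20941} - 24508 i \sqrt{5}$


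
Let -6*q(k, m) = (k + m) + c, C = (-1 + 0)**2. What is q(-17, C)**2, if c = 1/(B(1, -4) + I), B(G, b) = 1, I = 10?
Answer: 30625/4356 ≈ 7.0305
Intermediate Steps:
c = 1/11 (c = 1/(1 + 10) = 1/11 ≈ 0.090909)
C = 1 (C = (-1)**2 = 1)
q(k, m) = -1/66 - k/6 - m/6 (q(k, m) = -((k + m) + 1/11)/6 = -(1/11 + k + m)/6 = -1/66 - k/6 - m/6)
q(-17, C)**2 = (-1/66 - 1/6*(-17) - 1/6*1)**2 = (-1/66 + 17/6 - 1/6)**2 = (175/66)**2 = 30625/4356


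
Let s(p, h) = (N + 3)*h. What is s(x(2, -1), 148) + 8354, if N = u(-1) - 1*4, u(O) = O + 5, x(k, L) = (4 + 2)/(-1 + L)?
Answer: 8798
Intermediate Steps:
x(k, L) = 6/(-1 + L)
u(O) = 5 + O
N = 0 (N = (5 - 1) - 1*4 = 4 - 4 = 0)
s(p, h) = 3*h (s(p, h) = (0 + 3)*h = 3*h)
s(x(2, -1), 148) + 8354 = 3*148 + 8354 = 444 + 8354 = 8798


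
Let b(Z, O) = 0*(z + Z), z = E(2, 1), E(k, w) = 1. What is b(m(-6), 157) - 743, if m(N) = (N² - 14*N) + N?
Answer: -743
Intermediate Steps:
z = 1
m(N) = N² - 13*N
b(Z, O) = 0 (b(Z, O) = 0*(1 + Z) = 0)
b(m(-6), 157) - 743 = 0 - 743 = -743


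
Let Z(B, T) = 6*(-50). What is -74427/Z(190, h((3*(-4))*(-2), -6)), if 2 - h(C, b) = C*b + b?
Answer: 24809/100 ≈ 248.09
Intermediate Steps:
h(C, b) = 2 - b - C*b (h(C, b) = 2 - (C*b + b) = 2 - (b + C*b) = 2 + (-b - C*b) = 2 - b - C*b)
Z(B, T) = -300
-74427/Z(190, h((3*(-4))*(-2), -6)) = -74427/(-300) = -74427*(-1/300) = 24809/100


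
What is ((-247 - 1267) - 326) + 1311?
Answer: -529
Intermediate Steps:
((-247 - 1267) - 326) + 1311 = (-1514 - 326) + 1311 = -1840 + 1311 = -529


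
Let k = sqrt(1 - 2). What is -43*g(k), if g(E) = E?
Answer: -43*I ≈ -43.0*I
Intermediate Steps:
k = I (k = sqrt(-1) = I ≈ 1.0*I)
-43*g(k) = -43*I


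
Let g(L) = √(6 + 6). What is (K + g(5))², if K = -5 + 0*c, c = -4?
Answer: 37 - 20*√3 ≈ 2.3590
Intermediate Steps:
g(L) = 2*√3 (g(L) = √12 = 2*√3)
K = -5 (K = -5 + 0*(-4) = -5 + 0 = -5)
(K + g(5))² = (-5 + 2*√3)²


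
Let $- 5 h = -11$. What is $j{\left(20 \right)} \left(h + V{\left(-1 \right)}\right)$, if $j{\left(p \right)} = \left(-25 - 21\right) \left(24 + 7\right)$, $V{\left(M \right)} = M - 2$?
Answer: $\frac{5704}{5} \approx 1140.8$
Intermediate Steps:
$V{\left(M \right)} = -2 + M$
$h = \frac{11}{5}$ ($h = \left(- \frac{1}{5}\right) \left(-11\right) = \frac{11}{5} \approx 2.2$)
$j{\left(p \right)} = -1426$ ($j{\left(p \right)} = \left(-46\right) 31 = -1426$)
$j{\left(20 \right)} \left(h + V{\left(-1 \right)}\right) = - 1426 \left(\frac{11}{5} - 3\right) = \left(-1426\right) \left(- \frac{4}{5}\right) = \frac{5704}{5}$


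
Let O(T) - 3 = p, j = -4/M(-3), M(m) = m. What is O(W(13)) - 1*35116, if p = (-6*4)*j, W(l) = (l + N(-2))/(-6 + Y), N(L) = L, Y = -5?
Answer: -35145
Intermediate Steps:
j = 4/3 (j = -4/(-3) = -4*(-⅓) = 4/3 ≈ 1.3333)
W(l) = 2/11 - l/11 (W(l) = (l - 2)/(-6 - 5) = (-2 + l)/(-11) = (-2 + l)*(-1/11) = 2/11 - l/11)
p = -32 (p = -6*4*(4/3) = -24*4/3 = -32)
O(T) = -29 (O(T) = 3 - 32 = -29)
O(W(13)) - 1*35116 = -29 - 1*35116 = -29 - 35116 = -35145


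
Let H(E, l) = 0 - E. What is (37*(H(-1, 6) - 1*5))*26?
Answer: -3848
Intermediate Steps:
H(E, l) = -E
(37*(H(-1, 6) - 1*5))*26 = (37*(-1*(-1) - 1*5))*26 = (37*(1 - 5))*26 = (37*(-4))*26 = -148*26 = -3848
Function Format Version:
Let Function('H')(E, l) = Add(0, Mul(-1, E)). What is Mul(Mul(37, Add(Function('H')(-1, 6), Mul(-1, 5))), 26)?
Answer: -3848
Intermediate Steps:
Function('H')(E, l) = Mul(-1, E)
Mul(Mul(37, Add(Function('H')(-1, 6), Mul(-1, 5))), 26) = Mul(Mul(37, Add(Mul(-1, -1), Mul(-1, 5))), 26) = Mul(Mul(37, Add(1, -5)), 26) = Mul(Mul(37, -4), 26) = Mul(-148, 26) = -3848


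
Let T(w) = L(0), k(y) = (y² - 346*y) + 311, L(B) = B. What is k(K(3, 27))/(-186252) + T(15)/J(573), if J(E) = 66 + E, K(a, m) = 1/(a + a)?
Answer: -9121/6705072 ≈ -0.0013603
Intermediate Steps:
K(a, m) = 1/(2*a)
k(y) = 311 + y² - 346*y
T(w) = 0
k(K(3, 27))/(-186252) + T(15)/J(573) = (311 + ((½)/3)² - 173/3)/(-186252) + 0/(66 + 573) = (311 + ((½)*(⅓))² - 173/3)*(-1/186252) + 0/639 = (311 + (⅙)² - 346*⅙)*(-1/186252) + 0*(1/639) = (311 + 1/36 - 173/3)*(-1/186252) + 0 = (9121/36)*(-1/186252) + 0 = -9121/6705072 + 0 = -9121/6705072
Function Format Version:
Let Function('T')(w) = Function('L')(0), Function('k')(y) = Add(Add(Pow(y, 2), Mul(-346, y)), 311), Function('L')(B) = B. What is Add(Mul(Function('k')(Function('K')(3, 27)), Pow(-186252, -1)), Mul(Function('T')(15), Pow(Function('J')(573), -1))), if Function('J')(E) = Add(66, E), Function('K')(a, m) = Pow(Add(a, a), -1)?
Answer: Rational(-9121, 6705072) ≈ -0.0013603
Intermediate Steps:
Function('K')(a, m) = Mul(Rational(1, 2), Pow(a, -1)) (Function('K')(a, m) = Pow(Mul(2, a), -1) = Mul(Rational(1, 2), Pow(a, -1)))
Function('k')(y) = Add(311, Pow(y, 2), Mul(-346, y))
Function('T')(w) = 0
Add(Mul(Function('k')(Function('K')(3, 27)), Pow(-186252, -1)), Mul(Function('T')(15), Pow(Function('J')(573), -1))) = Add(Mul(Add(311, Pow(Mul(Rational(1, 2), Pow(3, -1)), 2), Mul(-346, Mul(Rational(1, 2), Pow(3, -1)))), Pow(-186252, -1)), Mul(0, Pow(Add(66, 573), -1))) = Add(Mul(Add(311, Pow(Mul(Rational(1, 2), Rational(1, 3)), 2), Mul(-346, Mul(Rational(1, 2), Rational(1, 3)))), Rational(-1, 186252)), Mul(0, Pow(639, -1))) = Add(Mul(Add(311, Pow(Rational(1, 6), 2), Mul(-346, Rational(1, 6))), Rational(-1, 186252)), Mul(0, Rational(1, 639))) = Add(Mul(Add(311, Rational(1, 36), Rational(-173, 3)), Rational(-1, 186252)), 0) = Add(Mul(Rational(9121, 36), Rational(-1, 186252)), 0) = Add(Rational(-9121, 6705072), 0) = Rational(-9121, 6705072)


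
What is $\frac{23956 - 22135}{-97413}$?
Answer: $- \frac{607}{32471} \approx -0.018694$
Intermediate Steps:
$\frac{23956 - 22135}{-97413} = 1821 \left(- \frac{1}{97413}\right) = - \frac{607}{32471}$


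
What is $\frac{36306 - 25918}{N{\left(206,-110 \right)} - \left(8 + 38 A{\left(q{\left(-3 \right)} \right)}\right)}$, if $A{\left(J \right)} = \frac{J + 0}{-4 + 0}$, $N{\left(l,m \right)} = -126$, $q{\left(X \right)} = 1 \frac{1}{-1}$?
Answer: $- \frac{2968}{41} \approx -72.39$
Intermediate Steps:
$q{\left(X \right)} = -1$ ($q{\left(X \right)} = 1 \left(-1\right) = -1$)
$A{\left(J \right)} = - \frac{J}{4}$ ($A{\left(J \right)} = \frac{J}{-4} = J \left(- \frac{1}{4}\right) = - \frac{J}{4}$)
$\frac{36306 - 25918}{N{\left(206,-110 \right)} - \left(8 + 38 A{\left(q{\left(-3 \right)} \right)}\right)} = \frac{36306 - 25918}{-126 + \left(- 38 \left(\left(- \frac{1}{4}\right) \left(-1\right)\right) + \left(-5 + 1 \left(-3\right)\right)\right)} = \frac{10388}{-126 - \frac{35}{2}} = \frac{10388}{- \frac{287}{2}} = 10388 \left(- \frac{2}{287}\right) = - \frac{2968}{41}$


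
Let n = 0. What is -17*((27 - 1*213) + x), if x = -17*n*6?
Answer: 3162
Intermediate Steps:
x = 0 (x = -0*6 = -17*0 = 0)
-17*((27 - 1*213) + x) = -17*((27 - 1*213) + 0) = -17*((27 - 213) + 0) = -17*(-186 + 0) = -17*(-186) = 3162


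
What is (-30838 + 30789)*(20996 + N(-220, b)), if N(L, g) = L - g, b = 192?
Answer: -1008616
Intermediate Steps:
(-30838 + 30789)*(20996 + N(-220, b)) = (-30838 + 30789)*(20996 + (-220 - 1*192)) = -49*(20996 + (-220 - 192)) = -49*(20996 - 412) = -49*20584 = -1008616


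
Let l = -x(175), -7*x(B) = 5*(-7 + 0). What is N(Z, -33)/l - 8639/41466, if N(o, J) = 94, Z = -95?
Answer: -3940999/207330 ≈ -19.008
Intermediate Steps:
x(B) = 5 (x(B) = -5*(-7 + 0)/7 = -5*(-7)/7 = -⅐*(-35) = 5)
l = -5 (l = -1*5 = -5)
N(Z, -33)/l - 8639/41466 = 94/(-5) - 8639/41466 = 94*(-⅕) - 8639*1/41466 = -94/5 - 8639/41466 = -3940999/207330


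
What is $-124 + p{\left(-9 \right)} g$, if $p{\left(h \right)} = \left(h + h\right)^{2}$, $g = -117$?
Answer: $-38032$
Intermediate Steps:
$p{\left(h \right)} = 4 h^{2}$ ($p{\left(h \right)} = \left(2 h\right)^{2} = 4 h^{2}$)
$-124 + p{\left(-9 \right)} g = -124 + 4 \left(-9\right)^{2} \left(-117\right) = -124 + 4 \cdot 81 \left(-117\right) = -124 + 324 \left(-117\right) = -124 - 37908 = -38032$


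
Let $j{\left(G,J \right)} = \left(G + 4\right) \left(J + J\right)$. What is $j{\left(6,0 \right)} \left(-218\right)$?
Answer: $0$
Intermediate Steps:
$j{\left(G,J \right)} = 2 J \left(4 + G\right)$ ($j{\left(G,J \right)} = \left(4 + G\right) 2 J = 2 J \left(4 + G\right)$)
$j{\left(6,0 \right)} \left(-218\right) = 2 \cdot 0 \left(4 + 6\right) \left(-218\right) = 2 \cdot 0 \cdot 10 \left(-218\right) = 0 \left(-218\right) = 0$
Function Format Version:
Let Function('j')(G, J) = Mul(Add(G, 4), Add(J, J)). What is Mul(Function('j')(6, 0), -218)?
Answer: 0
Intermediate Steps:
Function('j')(G, J) = Mul(2, J, Add(4, G)) (Function('j')(G, J) = Mul(Add(4, G), Mul(2, J)) = Mul(2, J, Add(4, G)))
Mul(Function('j')(6, 0), -218) = Mul(Mul(2, 0, Add(4, 6)), -218) = Mul(Mul(2, 0, 10), -218) = Mul(0, -218) = 0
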